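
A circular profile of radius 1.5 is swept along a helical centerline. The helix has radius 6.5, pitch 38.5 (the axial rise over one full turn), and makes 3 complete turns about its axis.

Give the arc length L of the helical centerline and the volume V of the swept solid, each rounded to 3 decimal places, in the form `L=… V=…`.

2πR = 2π·6.5 = 40.840704
per-turn = √(40.840704² + 38.5²) = √(1667.9631 + 1482.25) = √3150.2131 = 56.126760
L = 3 × 56.126760 = 168.380279
V = π·1.5² × L = 7.068583 × 168.380279 = 1190.210056

L=168.380 V=1190.210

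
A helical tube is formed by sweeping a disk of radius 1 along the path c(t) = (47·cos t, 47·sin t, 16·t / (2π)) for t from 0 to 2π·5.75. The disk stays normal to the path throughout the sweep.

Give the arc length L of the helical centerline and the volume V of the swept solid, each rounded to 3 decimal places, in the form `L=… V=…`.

2πR = 2π·47 = 295.309709
per-turn = √(295.309709² + 16²) = √(87207.8245 + 256) = √87463.8245 = 295.742835
L = 5.75 × 295.742835 = 1700.521302
V = π·1² × L = 3.141593 × 1700.521302 = 5342.345228

L=1700.521 V=5342.345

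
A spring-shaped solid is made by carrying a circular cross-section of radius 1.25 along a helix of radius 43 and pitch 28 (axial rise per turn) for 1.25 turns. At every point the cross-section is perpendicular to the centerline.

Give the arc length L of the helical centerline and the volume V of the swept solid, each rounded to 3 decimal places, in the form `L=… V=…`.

2πR = 2π·43 = 270.176968
per-turn = √(270.176968² + 28²) = √(72995.5942 + 784) = √73779.5942 = 271.623994
L = 1.25 × 271.623994 = 339.529993
V = π·1.25² × L = 4.908739 × 339.529993 = 1666.663954

L=339.530 V=1666.664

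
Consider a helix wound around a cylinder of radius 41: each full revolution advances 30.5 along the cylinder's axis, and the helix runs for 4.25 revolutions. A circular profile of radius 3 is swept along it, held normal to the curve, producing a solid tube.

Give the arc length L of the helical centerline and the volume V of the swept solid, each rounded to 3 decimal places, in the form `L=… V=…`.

2πR = 2π·41 = 257.610598
per-turn = √(257.610598² + 30.5²) = √(66363.2200 + 930.25) = √67293.4700 = 259.409849
L = 4.25 × 259.409849 = 1102.491860
V = π·3² × L = 28.274334 × 1102.491860 = 31172.222957

L=1102.492 V=31172.223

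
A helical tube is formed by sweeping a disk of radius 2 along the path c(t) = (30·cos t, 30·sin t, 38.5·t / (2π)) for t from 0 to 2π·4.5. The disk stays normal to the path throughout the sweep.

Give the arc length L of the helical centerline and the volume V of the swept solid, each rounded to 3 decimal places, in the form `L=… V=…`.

L=865.742 V=10879.239

2πR = 2π·30 = 188.495559
per-turn = √(188.495559² + 38.5²) = √(35530.5758 + 1482.25) = √37012.8258 = 192.387177
L = 4.5 × 192.387177 = 865.742296
V = π·2² × L = 12.566371 × 865.742296 = 10879.238550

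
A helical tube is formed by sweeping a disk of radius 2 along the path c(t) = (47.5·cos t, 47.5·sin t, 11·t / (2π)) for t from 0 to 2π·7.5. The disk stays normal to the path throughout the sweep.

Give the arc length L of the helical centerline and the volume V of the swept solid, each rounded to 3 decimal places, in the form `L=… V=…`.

L=2239.905 V=28147.471

2πR = 2π·47.5 = 298.451302
per-turn = √(298.451302² + 11²) = √(89073.1797 + 121) = √89194.1797 = 298.653946
L = 7.5 × 298.653946 = 2239.904598
V = π·2² × L = 12.566371 × 2239.904598 = 28147.471322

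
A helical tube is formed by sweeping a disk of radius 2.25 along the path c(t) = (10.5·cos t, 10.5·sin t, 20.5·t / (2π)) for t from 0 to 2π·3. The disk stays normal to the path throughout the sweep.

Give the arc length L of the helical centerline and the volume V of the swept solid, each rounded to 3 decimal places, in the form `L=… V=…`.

L=207.255 V=3296.251

2πR = 2π·10.5 = 65.973446
per-turn = √(65.973446² + 20.5²) = √(4352.4955 + 420.25) = √4772.7455 = 69.085060
L = 3 × 69.085060 = 207.255181
V = π·2.25² × L = 15.904313 × 207.255181 = 3296.251223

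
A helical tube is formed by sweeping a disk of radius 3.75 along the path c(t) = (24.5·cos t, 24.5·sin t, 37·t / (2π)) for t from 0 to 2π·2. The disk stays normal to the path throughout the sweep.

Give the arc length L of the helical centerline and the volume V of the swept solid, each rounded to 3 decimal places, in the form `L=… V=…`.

L=316.644 V=13988.921

2πR = 2π·24.5 = 153.938040
per-turn = √(153.938040² + 37²) = √(23696.9202 + 1369) = √25065.9202 = 158.322204
L = 2 × 158.322204 = 316.644407
V = π·3.75² × L = 44.178647 × 316.644407 = 13988.921396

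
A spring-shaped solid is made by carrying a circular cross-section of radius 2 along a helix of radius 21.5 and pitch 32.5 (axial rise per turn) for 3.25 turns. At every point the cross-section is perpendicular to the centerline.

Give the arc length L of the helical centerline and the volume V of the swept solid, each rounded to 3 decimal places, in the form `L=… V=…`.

L=451.565 V=5674.529

2πR = 2π·21.5 = 135.088484
per-turn = √(135.088484² + 32.5²) = √(18248.8985 + 1056.25) = √19305.1485 = 138.942969
L = 3.25 × 138.942969 = 451.564648
V = π·2² × L = 12.566371 × 451.564648 = 5674.528725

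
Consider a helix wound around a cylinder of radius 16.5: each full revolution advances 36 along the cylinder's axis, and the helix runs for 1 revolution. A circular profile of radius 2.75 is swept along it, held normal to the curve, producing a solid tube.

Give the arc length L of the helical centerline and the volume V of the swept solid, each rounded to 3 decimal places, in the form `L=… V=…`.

2πR = 2π·16.5 = 103.672558
per-turn = √(103.672558² + 36²) = √(10747.9992 + 1296) = √12043.9992 = 109.745156
L = 1 × 109.745156 = 109.745156
V = π·2.75² × L = 23.758294 × 109.745156 = 2607.357722

L=109.745 V=2607.358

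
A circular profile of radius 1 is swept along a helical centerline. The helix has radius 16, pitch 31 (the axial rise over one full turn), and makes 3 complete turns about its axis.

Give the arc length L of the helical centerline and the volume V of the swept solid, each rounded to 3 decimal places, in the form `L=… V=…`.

L=315.606 V=991.506

2πR = 2π·16 = 100.530965
per-turn = √(100.530965² + 31²) = √(10106.4749 + 961) = √11067.4749 = 105.202067
L = 3 × 105.202067 = 315.606201
V = π·1² × L = 3.141593 × 315.606201 = 991.506123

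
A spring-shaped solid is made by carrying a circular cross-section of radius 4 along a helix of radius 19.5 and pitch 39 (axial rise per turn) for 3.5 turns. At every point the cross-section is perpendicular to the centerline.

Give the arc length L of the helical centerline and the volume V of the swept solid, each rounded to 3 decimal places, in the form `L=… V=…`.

L=450.028 V=22620.874

2πR = 2π·19.5 = 122.522113
per-turn = √(122.522113² + 39²) = √(15011.6683 + 1521) = √16532.6683 = 128.579424
L = 3.5 × 128.579424 = 450.027984
V = π·4² × L = 50.265482 × 450.027984 = 22620.873747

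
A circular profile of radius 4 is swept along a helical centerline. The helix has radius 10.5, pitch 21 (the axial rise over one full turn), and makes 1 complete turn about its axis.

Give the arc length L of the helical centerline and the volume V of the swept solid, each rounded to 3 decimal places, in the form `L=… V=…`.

2πR = 2π·10.5 = 65.973446
per-turn = √(65.973446² + 21²) = √(4352.4955 + 441) = √4793.4955 = 69.235074
L = 1 × 69.235074 = 69.235074
V = π·4² × L = 50.265482 × 69.235074 = 3480.134423

L=69.235 V=3480.134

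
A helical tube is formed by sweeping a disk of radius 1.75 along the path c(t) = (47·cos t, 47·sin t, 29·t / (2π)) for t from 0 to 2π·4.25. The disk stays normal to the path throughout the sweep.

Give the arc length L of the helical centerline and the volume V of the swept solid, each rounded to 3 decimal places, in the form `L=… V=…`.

2πR = 2π·47 = 295.309709
per-turn = √(295.309709² + 29²) = √(87207.8245 + 841) = √88048.8245 = 296.730222
L = 4.25 × 296.730222 = 1261.103442
V = π·1.75² × L = 9.621128 × 1261.103442 = 12133.237012

L=1261.103 V=12133.237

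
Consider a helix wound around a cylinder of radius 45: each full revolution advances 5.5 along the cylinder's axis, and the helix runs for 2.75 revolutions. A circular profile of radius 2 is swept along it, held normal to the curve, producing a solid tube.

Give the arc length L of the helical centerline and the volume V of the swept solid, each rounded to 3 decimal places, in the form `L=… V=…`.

2πR = 2π·45 = 282.743339
per-turn = √(282.743339² + 5.5²) = √(79943.7956 + 30.25) = √79974.0456 = 282.796828
L = 2.75 × 282.796828 = 777.691276
V = π·2² × L = 12.566371 × 777.691276 = 9772.756793

L=777.691 V=9772.757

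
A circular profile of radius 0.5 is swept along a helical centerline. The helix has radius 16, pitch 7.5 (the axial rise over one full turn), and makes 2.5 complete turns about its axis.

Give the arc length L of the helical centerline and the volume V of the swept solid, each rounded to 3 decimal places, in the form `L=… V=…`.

L=252.026 V=197.941

2πR = 2π·16 = 100.530965
per-turn = √(100.530965² + 7.5²) = √(10106.4749 + 56.25) = √10162.7249 = 100.810341
L = 2.5 × 100.810341 = 252.025853
V = π·0.5² × L = 0.785398 × 252.025853 = 197.940642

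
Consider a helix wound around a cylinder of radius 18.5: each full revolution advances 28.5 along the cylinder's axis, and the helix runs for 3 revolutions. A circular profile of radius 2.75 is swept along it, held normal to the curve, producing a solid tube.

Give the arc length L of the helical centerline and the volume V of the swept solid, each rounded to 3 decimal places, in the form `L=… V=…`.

L=359.045 V=8530.308

2πR = 2π·18.5 = 116.238928
per-turn = √(116.238928² + 28.5²) = √(13511.4884 + 812.25) = √14323.7384 = 119.681822
L = 3 × 119.681822 = 359.045465
V = π·2.75² × L = 23.758294 × 359.045465 = 8530.307872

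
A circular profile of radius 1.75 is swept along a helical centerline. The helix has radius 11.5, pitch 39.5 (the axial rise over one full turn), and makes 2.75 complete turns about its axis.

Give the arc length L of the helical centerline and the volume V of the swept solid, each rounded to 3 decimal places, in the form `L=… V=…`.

2πR = 2π·11.5 = 72.256631
per-turn = √(72.256631² + 39.5²) = √(5221.0207 + 1560.25) = √6781.2707 = 82.348471
L = 2.75 × 82.348471 = 226.458296
V = π·1.75² × L = 9.621128 × 226.458296 = 2178.784141

L=226.458 V=2178.784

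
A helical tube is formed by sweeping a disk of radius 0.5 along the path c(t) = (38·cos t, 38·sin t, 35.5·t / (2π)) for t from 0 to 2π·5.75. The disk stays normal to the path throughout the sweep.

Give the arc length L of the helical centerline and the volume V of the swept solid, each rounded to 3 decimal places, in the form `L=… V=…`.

L=1387.968 V=1090.108

2πR = 2π·38 = 238.761042
per-turn = √(238.761042² + 35.5²) = √(57006.8350 + 1260.25) = √58267.0850 = 241.385760
L = 5.75 × 241.385760 = 1387.968119
V = π·0.5² × L = 0.785398 × 1387.968119 = 1090.107611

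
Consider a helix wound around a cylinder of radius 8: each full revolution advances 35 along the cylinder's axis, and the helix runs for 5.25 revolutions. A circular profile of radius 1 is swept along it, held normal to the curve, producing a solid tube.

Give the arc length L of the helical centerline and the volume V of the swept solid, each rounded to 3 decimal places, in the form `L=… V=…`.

L=321.565 V=1010.226

2πR = 2π·8 = 50.265482
per-turn = √(50.265482² + 35²) = √(2526.6187 + 1225) = √3751.6187 = 61.250459
L = 5.25 × 61.250459 = 321.564910
V = π·1² × L = 3.141593 × 321.564910 = 1010.225958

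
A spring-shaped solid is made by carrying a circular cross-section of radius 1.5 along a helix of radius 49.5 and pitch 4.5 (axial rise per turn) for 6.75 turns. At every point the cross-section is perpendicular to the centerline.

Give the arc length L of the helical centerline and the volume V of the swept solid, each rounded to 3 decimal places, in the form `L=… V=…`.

L=2099.589 V=14841.120

2πR = 2π·49.5 = 311.017673
per-turn = √(311.017673² + 4.5²) = √(96731.9927 + 20.25) = √96752.2427 = 311.050225
L = 6.75 × 311.050225 = 2099.589022
V = π·1.5² × L = 7.068583 × 2099.589022 = 14841.120253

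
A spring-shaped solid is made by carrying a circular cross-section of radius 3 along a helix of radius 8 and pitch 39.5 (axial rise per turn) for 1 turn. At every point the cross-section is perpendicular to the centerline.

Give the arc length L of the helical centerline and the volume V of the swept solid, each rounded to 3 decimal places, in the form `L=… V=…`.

2πR = 2π·8 = 50.265482
per-turn = √(50.265482² + 39.5²) = √(2526.6187 + 1560.25) = √4086.8687 = 63.928622
L = 1 × 63.928622 = 63.928622
V = π·3² × L = 28.274334 × 63.928622 = 1807.539207

L=63.929 V=1807.539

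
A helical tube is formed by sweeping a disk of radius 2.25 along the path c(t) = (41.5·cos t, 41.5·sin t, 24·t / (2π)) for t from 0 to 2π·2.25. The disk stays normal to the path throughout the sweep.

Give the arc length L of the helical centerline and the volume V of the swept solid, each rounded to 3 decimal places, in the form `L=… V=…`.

L=589.172 V=9370.381

2πR = 2π·41.5 = 260.752190
per-turn = √(260.752190² + 24²) = √(67991.7047 + 576) = √68567.7047 = 261.854358
L = 2.25 × 261.854358 = 589.172305
V = π·2.25² × L = 15.904313 × 589.172305 = 9370.380639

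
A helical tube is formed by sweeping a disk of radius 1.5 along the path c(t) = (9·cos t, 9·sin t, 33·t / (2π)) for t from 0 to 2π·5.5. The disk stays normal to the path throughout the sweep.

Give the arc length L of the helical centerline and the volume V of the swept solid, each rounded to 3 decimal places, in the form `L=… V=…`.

2πR = 2π·9 = 56.548668
per-turn = √(56.548668² + 33²) = √(3197.7518 + 1089) = √4286.7518 = 65.473291
L = 5.5 × 65.473291 = 360.103100
V = π·1.5² × L = 7.068583 × 360.103100 = 2545.418821

L=360.103 V=2545.419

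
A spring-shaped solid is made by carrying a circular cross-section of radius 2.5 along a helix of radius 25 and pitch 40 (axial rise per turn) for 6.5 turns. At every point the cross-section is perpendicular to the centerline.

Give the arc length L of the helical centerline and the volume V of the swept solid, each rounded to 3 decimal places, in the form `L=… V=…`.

L=1053.602 V=20687.425

2πR = 2π·25 = 157.079633
per-turn = √(157.079633² + 40²) = √(24674.0110 + 1600) = √26274.0110 = 162.092600
L = 6.5 × 162.092600 = 1053.601901
V = π·2.5² × L = 19.634954 × 1053.601901 = 20687.424941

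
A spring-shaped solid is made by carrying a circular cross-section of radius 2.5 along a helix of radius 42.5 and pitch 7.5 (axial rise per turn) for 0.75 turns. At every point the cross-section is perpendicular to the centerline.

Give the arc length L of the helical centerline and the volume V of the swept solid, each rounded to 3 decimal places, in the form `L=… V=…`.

2πR = 2π·42.5 = 267.035376
per-turn = √(267.035376² + 7.5²) = √(71307.8918 + 56.25) = √71364.1418 = 267.140678
L = 0.75 × 267.140678 = 200.355508
V = π·2.5² × L = 19.634954 × 200.355508 = 3933.971209

L=200.356 V=3933.971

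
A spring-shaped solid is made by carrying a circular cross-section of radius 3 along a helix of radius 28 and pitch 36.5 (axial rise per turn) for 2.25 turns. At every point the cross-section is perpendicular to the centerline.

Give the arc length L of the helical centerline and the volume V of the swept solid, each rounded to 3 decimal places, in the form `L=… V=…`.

L=404.270 V=11430.469

2πR = 2π·28 = 175.929189
per-turn = √(175.929189² + 36.5²) = √(30951.0794 + 1332.25) = √32283.3294 = 179.675623
L = 2.25 × 179.675623 = 404.270151
V = π·3² × L = 28.274334 × 404.270151 = 11430.469232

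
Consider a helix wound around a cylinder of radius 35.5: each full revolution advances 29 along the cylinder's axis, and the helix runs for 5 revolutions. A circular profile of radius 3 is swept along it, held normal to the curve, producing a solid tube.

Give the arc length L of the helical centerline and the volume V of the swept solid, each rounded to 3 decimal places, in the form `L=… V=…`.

2πR = 2π·35.5 = 223.053078
per-turn = √(223.053078² + 29²) = √(49752.6758 + 841) = √50593.6758 = 224.930380
L = 5 × 224.930380 = 1124.651899
V = π·3² × L = 28.274334 × 1124.651899 = 31798.783303

L=1124.652 V=31798.783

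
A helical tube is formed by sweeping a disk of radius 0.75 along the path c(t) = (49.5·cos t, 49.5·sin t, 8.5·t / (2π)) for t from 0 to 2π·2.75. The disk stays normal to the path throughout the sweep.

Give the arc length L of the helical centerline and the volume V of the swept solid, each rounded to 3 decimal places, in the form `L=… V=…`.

L=855.618 V=1512.002

2πR = 2π·49.5 = 311.017673
per-turn = √(311.017673² + 8.5²) = √(96731.9927 + 72.25) = √96804.2427 = 311.133802
L = 2.75 × 311.133802 = 855.617955
V = π·0.75² × L = 1.767146 × 855.617955 = 1512.001734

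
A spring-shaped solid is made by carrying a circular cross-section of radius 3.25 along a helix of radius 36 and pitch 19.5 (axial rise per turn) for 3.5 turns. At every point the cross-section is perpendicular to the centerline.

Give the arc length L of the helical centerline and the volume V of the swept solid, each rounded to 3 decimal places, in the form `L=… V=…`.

L=794.618 V=26367.859

2πR = 2π·36 = 226.194671
per-turn = √(226.194671² + 19.5²) = √(51164.0292 + 380.25) = √51544.2792 = 227.033652
L = 3.5 × 227.033652 = 794.617783
V = π·3.25² × L = 33.183072 × 794.617783 = 26367.859412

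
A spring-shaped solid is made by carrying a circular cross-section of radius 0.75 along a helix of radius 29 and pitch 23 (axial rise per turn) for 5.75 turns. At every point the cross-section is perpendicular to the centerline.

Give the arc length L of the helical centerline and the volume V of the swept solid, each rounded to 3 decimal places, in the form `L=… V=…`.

2πR = 2π·29 = 182.212374
per-turn = √(182.212374² + 23²) = √(33201.3492 + 529) = √33730.3492 = 183.658240
L = 5.75 × 183.658240 = 1056.034881
V = π·0.75² × L = 1.767146 × 1056.034881 = 1866.167677

L=1056.035 V=1866.168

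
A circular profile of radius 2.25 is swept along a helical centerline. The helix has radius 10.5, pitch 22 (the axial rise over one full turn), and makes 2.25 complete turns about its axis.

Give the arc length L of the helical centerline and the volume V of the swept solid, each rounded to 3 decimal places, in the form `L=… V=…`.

2πR = 2π·10.5 = 65.973446
per-turn = √(65.973446² + 22²) = √(4352.4955 + 484) = √4836.4955 = 69.544917
L = 2.25 × 69.544917 = 156.476064
V = π·2.25² × L = 15.904313 × 156.476064 = 2488.644273

L=156.476 V=2488.644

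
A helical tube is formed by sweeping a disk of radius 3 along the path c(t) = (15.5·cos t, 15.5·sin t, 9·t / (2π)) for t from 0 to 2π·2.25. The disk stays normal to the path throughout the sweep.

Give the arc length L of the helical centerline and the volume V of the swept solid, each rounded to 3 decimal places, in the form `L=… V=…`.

L=220.060 V=6222.044

2πR = 2π·15.5 = 97.389372
per-turn = √(97.389372² + 9²) = √(9484.6898 + 81) = √9565.6898 = 97.804345
L = 2.25 × 97.804345 = 220.059775
V = π·3² × L = 28.274334 × 220.059775 = 6222.043565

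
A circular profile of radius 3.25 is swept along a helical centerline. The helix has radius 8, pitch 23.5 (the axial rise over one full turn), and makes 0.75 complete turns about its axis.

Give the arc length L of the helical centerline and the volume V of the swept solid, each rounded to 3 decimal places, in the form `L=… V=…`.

L=41.616 V=1380.936

2πR = 2π·8 = 50.265482
per-turn = √(50.265482² + 23.5²) = √(2526.6187 + 552.25) = √3078.8687 = 55.487555
L = 0.75 × 55.487555 = 41.615666
V = π·3.25² × L = 33.183072 × 41.615666 = 1380.935659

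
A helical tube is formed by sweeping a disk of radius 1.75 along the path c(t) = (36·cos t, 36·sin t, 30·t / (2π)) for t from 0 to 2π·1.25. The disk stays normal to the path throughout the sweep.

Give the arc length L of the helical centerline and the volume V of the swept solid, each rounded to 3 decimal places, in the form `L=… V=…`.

L=285.219 V=2744.131

2πR = 2π·36 = 226.194671
per-turn = √(226.194671² + 30²) = √(51164.0292 + 900) = √52064.0292 = 228.175435
L = 1.25 × 228.175435 = 285.219294
V = π·1.75² × L = 9.621128 × 285.219294 = 2744.131193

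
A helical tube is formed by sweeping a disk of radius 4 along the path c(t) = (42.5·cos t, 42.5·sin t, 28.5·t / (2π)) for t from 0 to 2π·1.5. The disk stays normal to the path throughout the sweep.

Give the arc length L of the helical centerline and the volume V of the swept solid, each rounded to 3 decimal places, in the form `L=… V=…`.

2πR = 2π·42.5 = 267.035376
per-turn = √(267.035376² + 28.5²) = √(71307.8918 + 812.25) = √72120.1418 = 268.551935
L = 1.5 × 268.551935 = 402.827903
V = π·4² × L = 50.265482 × 402.827903 = 20248.338867

L=402.828 V=20248.339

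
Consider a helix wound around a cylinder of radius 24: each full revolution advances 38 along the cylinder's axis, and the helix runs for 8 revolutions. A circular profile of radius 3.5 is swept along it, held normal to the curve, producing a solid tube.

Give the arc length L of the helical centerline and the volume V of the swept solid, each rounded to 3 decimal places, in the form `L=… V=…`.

L=1244.085 V=47878.016

2πR = 2π·24 = 150.796447
per-turn = √(150.796447² + 38²) = √(22739.5685 + 1444) = √24183.5685 = 155.510670
L = 8 × 155.510670 = 1244.085361
V = π·3.5² × L = 38.484510 × 1244.085361 = 47878.015542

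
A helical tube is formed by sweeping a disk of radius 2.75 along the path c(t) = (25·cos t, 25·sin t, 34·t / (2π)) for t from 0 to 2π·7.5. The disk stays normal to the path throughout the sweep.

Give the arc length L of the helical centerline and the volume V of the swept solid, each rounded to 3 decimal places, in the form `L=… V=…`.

L=1205.379 V=28637.745

2πR = 2π·25 = 157.079633
per-turn = √(157.079633² + 34²) = √(24674.0110 + 1156) = √25830.0110 = 160.717177
L = 7.5 × 160.717177 = 1205.378828
V = π·2.75² × L = 23.758294 × 1205.378828 = 28637.745110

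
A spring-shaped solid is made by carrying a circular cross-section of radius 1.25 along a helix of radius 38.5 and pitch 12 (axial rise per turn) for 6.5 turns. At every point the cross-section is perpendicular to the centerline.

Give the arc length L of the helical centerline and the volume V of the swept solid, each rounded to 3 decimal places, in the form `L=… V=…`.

2πR = 2π·38.5 = 241.902634
per-turn = √(241.902634² + 12²) = √(58516.8845 + 144) = √58660.8845 = 242.200092
L = 6.5 × 242.200092 = 1574.300597
V = π·1.25² × L = 4.908739 × 1574.300597 = 7727.829985

L=1574.301 V=7727.830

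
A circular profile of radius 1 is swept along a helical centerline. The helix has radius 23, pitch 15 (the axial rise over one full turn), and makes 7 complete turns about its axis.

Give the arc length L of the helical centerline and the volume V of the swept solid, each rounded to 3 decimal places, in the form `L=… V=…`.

L=1017.028 V=3195.086

2πR = 2π·23 = 144.513262
per-turn = √(144.513262² + 15²) = √(20884.0829 + 225) = √21109.0829 = 145.289652
L = 7 × 145.289652 = 1017.027562
V = π·1² × L = 3.141593 × 1017.027562 = 3195.086319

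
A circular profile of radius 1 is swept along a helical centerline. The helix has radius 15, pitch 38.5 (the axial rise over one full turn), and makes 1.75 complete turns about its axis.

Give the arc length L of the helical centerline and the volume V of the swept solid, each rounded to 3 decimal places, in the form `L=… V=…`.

2πR = 2π·15 = 94.247780
per-turn = √(94.247780² + 38.5²) = √(8882.6440 + 1482.25) = √10364.8940 = 101.808123
L = 1.75 × 101.808123 = 178.164216
V = π·1² × L = 3.141593 × 178.164216 = 559.719391

L=178.164 V=559.719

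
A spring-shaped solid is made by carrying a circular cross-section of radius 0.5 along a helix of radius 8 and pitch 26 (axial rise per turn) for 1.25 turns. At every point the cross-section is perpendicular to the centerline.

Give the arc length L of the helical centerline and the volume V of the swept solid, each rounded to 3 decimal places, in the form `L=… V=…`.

L=70.740 V=55.559

2πR = 2π·8 = 50.265482
per-turn = √(50.265482² + 26²) = √(2526.6187 + 676) = √3202.6187 = 56.591684
L = 1.25 × 56.591684 = 70.739605
V = π·0.5² × L = 0.785398 × 70.739605 = 55.558756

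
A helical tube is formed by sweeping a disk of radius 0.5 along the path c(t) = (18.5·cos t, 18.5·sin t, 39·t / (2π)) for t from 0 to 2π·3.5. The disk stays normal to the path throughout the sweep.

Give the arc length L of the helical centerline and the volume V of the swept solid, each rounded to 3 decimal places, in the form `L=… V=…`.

L=429.125 V=337.034

2πR = 2π·18.5 = 116.238928
per-turn = √(116.238928² + 39²) = √(13511.4884 + 1521) = √15032.4884 = 122.607049
L = 3.5 × 122.607049 = 429.124671
V = π·0.5² × L = 0.785398 × 429.124671 = 337.033728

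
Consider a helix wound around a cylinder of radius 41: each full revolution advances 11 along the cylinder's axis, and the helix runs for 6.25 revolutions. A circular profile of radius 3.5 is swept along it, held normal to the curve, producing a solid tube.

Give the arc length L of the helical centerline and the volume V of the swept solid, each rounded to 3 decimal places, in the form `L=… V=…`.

L=1611.533 V=62019.073

2πR = 2π·41 = 257.610598
per-turn = √(257.610598² + 11²) = √(66363.2200 + 121) = √66484.2200 = 257.845341
L = 6.25 × 257.845341 = 1611.533383
V = π·3.5² × L = 38.484510 × 1611.533383 = 62019.072591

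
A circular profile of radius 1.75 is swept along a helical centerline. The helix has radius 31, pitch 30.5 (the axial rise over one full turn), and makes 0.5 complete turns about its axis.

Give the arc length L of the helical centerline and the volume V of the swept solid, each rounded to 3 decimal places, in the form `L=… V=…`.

2πR = 2π·31 = 194.778745
per-turn = √(194.778745² + 30.5²) = √(37938.7593 + 930.25) = √38869.0093 = 197.152249
L = 0.5 × 197.152249 = 98.576125
V = π·1.75² × L = 9.621128 × 98.576125 = 948.413463

L=98.576 V=948.413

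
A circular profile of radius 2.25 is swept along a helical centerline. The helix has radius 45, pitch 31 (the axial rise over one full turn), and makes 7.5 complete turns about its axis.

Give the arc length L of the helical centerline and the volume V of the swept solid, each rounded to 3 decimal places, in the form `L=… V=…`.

2πR = 2π·45 = 282.743339
per-turn = √(282.743339² + 31²) = √(79943.7956 + 961) = √80904.7956 = 284.437683
L = 7.5 × 284.437683 = 2133.282624
V = π·2.25² × L = 15.904313 × 2133.282624 = 33928.394167

L=2133.283 V=33928.394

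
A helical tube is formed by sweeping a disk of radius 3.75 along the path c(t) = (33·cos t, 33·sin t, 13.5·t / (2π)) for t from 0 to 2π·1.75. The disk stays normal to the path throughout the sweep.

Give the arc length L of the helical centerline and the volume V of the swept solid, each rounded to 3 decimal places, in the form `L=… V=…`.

2πR = 2π·33 = 207.345115
per-turn = √(207.345115² + 13.5²) = √(42991.9968 + 182.25) = √43174.2468 = 207.784135
L = 1.75 × 207.784135 = 363.622236
V = π·3.75² × L = 44.178647 × 363.622236 = 16064.338307

L=363.622 V=16064.338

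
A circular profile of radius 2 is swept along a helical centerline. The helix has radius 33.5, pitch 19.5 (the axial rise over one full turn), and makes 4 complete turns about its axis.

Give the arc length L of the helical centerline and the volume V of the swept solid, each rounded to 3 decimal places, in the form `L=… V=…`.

L=845.552 V=10625.522

2πR = 2π·33.5 = 210.486708
per-turn = √(210.486708² + 19.5²) = √(44304.6542 + 380.25) = √44684.9042 = 211.388042
L = 4 × 211.388042 = 845.552167
V = π·2² × L = 12.566371 × 845.552167 = 10625.521900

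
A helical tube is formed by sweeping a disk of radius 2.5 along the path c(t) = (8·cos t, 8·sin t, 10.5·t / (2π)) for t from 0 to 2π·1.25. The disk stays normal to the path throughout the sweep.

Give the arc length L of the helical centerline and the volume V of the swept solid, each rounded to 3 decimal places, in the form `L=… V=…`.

L=64.188 V=1260.330

2πR = 2π·8 = 50.265482
per-turn = √(50.265482² + 10.5²) = √(2526.6187 + 110.25) = √2636.8687 = 51.350450
L = 1.25 × 51.350450 = 64.188063
V = π·2.5² × L = 19.634954 × 64.188063 = 1260.329663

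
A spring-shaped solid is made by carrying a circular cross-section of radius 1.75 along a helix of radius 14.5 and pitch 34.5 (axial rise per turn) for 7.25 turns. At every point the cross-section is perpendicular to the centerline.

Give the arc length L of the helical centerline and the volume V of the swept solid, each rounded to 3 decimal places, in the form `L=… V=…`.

L=706.292 V=6795.330

2πR = 2π·14.5 = 91.106187
per-turn = √(91.106187² + 34.5²) = √(8300.3373 + 1190.25) = √9490.5873 = 97.419645
L = 7.25 × 97.419645 = 706.292429
V = π·1.75² × L = 9.621128 × 706.292429 = 6795.329511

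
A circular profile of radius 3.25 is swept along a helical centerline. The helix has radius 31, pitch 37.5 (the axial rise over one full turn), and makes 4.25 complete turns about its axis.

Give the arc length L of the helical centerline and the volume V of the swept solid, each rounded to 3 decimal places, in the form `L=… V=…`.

L=843.012 V=27973.728

2πR = 2π·31 = 194.778745
per-turn = √(194.778745² + 37.5²) = √(37938.7593 + 1406.25) = √39345.0093 = 198.355765
L = 4.25 × 198.355765 = 843.011999
V = π·3.25² × L = 33.183072 × 843.011999 = 27973.728207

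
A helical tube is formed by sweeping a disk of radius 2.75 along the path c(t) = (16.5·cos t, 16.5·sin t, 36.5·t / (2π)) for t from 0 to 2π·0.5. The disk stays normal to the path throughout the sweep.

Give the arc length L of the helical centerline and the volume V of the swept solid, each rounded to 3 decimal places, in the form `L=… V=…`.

2πR = 2π·16.5 = 103.672558
per-turn = √(103.672558² + 36.5²) = √(10747.9992 + 1332.25) = √12080.2492 = 109.910187
L = 0.5 × 109.910187 = 54.955093
V = π·2.75² × L = 23.758294 × 54.955093 = 1305.639292

L=54.955 V=1305.639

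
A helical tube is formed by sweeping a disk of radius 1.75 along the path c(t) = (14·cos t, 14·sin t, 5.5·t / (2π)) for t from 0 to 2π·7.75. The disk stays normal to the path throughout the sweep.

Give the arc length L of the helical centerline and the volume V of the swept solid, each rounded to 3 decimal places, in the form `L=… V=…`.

2πR = 2π·14 = 87.964594
per-turn = √(87.964594² + 5.5²) = √(7737.7699 + 30.25) = √7768.0199 = 88.136371
L = 7.75 × 88.136371 = 683.056873
V = π·1.75² × L = 9.621128 × 683.056873 = 6571.777270

L=683.057 V=6571.777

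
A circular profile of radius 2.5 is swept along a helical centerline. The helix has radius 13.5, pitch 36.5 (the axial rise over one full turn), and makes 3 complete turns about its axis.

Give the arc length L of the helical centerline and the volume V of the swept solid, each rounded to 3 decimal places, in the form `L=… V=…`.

2πR = 2π·13.5 = 84.823002
per-turn = √(84.823002² + 36.5²) = √(7194.9416 + 1332.25) = √8527.1916 = 92.342794
L = 3 × 92.342794 = 277.028382
V = π·2.5² × L = 19.634954 × 277.028382 = 5439.439562

L=277.028 V=5439.440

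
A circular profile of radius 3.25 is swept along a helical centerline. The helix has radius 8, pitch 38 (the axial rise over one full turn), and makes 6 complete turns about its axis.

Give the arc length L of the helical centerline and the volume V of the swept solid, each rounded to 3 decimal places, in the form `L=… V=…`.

L=378.077 V=12545.759

2πR = 2π·8 = 50.265482
per-turn = √(50.265482² + 38²) = √(2526.6187 + 1444) = √3970.6187 = 63.012846
L = 6 × 63.012846 = 378.077074
V = π·3.25² × L = 33.183072 × 378.077074 = 12545.758933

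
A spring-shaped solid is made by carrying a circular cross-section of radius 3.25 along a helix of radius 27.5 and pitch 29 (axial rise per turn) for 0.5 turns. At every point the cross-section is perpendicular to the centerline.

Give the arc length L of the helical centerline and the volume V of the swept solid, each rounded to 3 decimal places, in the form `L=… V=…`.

L=87.602 V=2906.909

2πR = 2π·27.5 = 172.787596
per-turn = √(172.787596² + 29²) = √(29855.5533 + 841) = √30696.5533 = 175.204319
L = 0.5 × 175.204319 = 87.602159
V = π·3.25² × L = 33.183072 × 87.602159 = 2906.908797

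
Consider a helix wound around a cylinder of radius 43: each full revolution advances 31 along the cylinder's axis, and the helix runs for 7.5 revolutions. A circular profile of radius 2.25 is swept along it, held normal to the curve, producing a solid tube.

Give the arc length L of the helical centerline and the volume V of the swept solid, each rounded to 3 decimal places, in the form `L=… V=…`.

L=2039.622 V=32438.788

2πR = 2π·43 = 270.176968
per-turn = √(270.176968² + 31²) = √(72995.5942 + 961) = √73956.5942 = 271.949617
L = 7.5 × 271.949617 = 2039.622127
V = π·2.25² × L = 15.904313 × 2039.622127 = 32438.788320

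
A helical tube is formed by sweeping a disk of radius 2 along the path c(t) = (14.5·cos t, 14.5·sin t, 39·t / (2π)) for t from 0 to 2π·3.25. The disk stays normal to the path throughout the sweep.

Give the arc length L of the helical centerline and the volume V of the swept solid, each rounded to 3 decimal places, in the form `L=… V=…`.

L=322.084 V=4047.422

2πR = 2π·14.5 = 91.106187
per-turn = √(91.106187² + 39²) = √(8300.3373 + 1521) = √9821.3373 = 99.102660
L = 3.25 × 99.102660 = 322.083646
V = π·2² × L = 12.566371 × 322.083646 = 4047.422469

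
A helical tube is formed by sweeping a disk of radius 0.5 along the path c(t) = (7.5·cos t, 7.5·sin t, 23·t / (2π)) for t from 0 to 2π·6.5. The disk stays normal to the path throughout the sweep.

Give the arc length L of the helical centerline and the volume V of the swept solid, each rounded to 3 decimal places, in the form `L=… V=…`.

L=340.842 V=267.697

2πR = 2π·7.5 = 47.123890
per-turn = √(47.123890² + 23²) = √(2220.6610 + 529) = √2749.6610 = 52.437210
L = 6.5 × 52.437210 = 340.841865
V = π·0.5² × L = 0.785398 × 340.841865 = 267.696575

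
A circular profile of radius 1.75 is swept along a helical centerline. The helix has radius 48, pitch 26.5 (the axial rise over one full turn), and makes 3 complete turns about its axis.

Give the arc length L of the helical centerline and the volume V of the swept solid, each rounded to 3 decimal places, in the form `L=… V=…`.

2πR = 2π·48 = 301.592895
per-turn = √(301.592895² + 26.5²) = √(90958.2742 + 702.25) = √91660.5242 = 302.754891
L = 3 × 302.754891 = 908.264674
V = π·1.75² × L = 9.621128 × 908.264674 = 8738.530231

L=908.265 V=8738.530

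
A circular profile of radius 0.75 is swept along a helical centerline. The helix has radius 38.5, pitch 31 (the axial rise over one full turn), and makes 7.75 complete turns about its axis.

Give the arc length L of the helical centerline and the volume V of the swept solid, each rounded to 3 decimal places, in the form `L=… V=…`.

2πR = 2π·38.5 = 241.902634
per-turn = √(241.902634² + 31²) = √(58516.8845 + 961) = √59477.8845 = 243.880882
L = 7.75 × 243.880882 = 1890.076834
V = π·0.75² × L = 1.767146 × 1890.076834 = 3340.041466

L=1890.077 V=3340.041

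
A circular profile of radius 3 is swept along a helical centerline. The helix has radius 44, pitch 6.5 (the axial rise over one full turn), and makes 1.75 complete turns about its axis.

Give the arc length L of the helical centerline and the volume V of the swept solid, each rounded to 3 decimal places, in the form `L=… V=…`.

2πR = 2π·44 = 276.460154
per-turn = √(276.460154² + 6.5²) = √(76430.2165 + 42.25) = √76472.4665 = 276.536555
L = 1.75 × 276.536555 = 483.938972
V = π·3² × L = 28.274334 × 483.938972 = 13683.052072

L=483.939 V=13683.052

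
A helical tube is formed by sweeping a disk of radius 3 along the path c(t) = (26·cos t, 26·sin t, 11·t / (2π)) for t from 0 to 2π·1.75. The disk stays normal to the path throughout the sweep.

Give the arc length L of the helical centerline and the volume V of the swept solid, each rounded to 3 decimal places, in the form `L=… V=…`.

L=286.532 V=8101.510

2πR = 2π·26 = 163.362818
per-turn = √(163.362818² + 11²) = √(26687.4103 + 121) = √26808.4103 = 163.732740
L = 1.75 × 163.732740 = 286.532296
V = π·3² × L = 28.274334 × 286.532296 = 8101.509800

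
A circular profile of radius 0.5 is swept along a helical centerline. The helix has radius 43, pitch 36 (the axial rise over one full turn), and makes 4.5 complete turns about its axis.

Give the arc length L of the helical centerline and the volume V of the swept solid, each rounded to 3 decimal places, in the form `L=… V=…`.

L=1226.542 V=963.324

2πR = 2π·43 = 270.176968
per-turn = √(270.176968² + 36²) = √(72995.5942 + 1296) = √74291.5942 = 272.564844
L = 4.5 × 272.564844 = 1226.541798
V = π·0.5² × L = 0.785398 × 1226.541798 = 963.323675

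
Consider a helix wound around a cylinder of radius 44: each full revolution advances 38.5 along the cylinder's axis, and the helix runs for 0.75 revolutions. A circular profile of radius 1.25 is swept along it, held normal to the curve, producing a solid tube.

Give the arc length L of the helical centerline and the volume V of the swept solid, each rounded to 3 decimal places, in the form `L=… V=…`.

2πR = 2π·44 = 276.460154
per-turn = √(276.460154² + 38.5²) = √(76430.2165 + 1482.25) = √77912.4665 = 279.128047
L = 0.75 × 279.128047 = 209.346035
V = π·1.25² × L = 4.908739 × 209.346035 = 1027.624947

L=209.346 V=1027.625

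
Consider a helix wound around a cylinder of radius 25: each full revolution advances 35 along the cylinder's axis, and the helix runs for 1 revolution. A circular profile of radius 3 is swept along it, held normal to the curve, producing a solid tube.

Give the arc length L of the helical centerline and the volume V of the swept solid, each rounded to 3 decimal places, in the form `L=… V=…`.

2πR = 2π·25 = 157.079633
per-turn = √(157.079633² + 35²) = √(24674.0110 + 1225) = √25899.0110 = 160.931697
L = 1 × 160.931697 = 160.931697
V = π·3² × L = 28.274334 × 160.931697 = 4550.236525

L=160.932 V=4550.237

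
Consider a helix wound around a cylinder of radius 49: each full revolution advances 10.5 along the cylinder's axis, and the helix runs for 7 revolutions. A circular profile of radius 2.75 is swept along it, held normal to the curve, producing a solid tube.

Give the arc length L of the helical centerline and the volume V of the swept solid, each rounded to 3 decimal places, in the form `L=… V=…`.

2πR = 2π·49 = 307.876080
per-turn = √(307.876080² + 10.5²) = √(94787.6807 + 110.25) = √94897.9307 = 308.055077
L = 7 × 308.055077 = 2156.385541
V = π·2.75² × L = 23.758294 × 2156.385541 = 51232.042622

L=2156.386 V=51232.043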